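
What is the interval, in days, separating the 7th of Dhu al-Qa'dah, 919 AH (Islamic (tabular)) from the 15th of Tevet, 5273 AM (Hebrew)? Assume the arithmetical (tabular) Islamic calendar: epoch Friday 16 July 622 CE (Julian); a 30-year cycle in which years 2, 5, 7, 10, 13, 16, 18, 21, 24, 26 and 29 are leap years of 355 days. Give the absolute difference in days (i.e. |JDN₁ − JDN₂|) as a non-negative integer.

376

First date → JDN 2274050; second date → JDN 2273674.
The interval is |2274050 − 2273674| = 376 days.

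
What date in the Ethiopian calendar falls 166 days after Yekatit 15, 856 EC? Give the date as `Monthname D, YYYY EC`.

JDN of Yekatit 15, 856 EC = 2036674.
2036674 + 166 = 2036840.
JDN 2036840 in the Ethiopian calendar is Nehase 1, 856 EC.

Nehase 1, 856 EC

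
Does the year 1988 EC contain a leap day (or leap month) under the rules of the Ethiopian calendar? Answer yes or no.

1988 mod 4 = 0; in the Ethiopian calendar a year is leap when year mod 4 = 3, so it is a common year.

no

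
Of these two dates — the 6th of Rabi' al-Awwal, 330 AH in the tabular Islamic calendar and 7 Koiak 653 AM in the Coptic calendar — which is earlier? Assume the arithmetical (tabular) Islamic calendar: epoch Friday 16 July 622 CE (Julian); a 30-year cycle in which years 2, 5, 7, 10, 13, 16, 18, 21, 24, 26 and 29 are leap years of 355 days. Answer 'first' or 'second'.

First date → JDN 2065091; second date → JDN 2063269.
JDN 2063269 < JDN 2065091, so the second date is earlier.

second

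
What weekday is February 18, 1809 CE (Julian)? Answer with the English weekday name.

Thursday

Equivalently 2 March 1809 Gregorian, JDN 2381844.
2381844 ≡ 3 (mod 7); counting from Monday = 0 gives Thursday.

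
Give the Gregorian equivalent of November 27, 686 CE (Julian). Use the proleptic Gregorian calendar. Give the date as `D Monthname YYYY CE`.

30 November 686 CE

For dates in this range the Gregorian date is 3 days ahead of the Julian.
27 November 686 Julian + 3 days → 30 November 686 Gregorian.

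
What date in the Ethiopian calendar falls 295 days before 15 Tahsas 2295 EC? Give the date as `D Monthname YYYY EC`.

JDN of 15 Tahsas 2295 EC = 2562208.
2562208 − 295 = 2561913.
JDN 2561913 in the Ethiopian calendar is 25 Yekatit 2294 EC.

25 Yekatit 2294 EC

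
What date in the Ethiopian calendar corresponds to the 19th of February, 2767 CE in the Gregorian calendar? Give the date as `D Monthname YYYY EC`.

Both dates share Julian Day Number 2731735; in the Ethiopian calendar that is 6 Yekatit 2759 EC.

6 Yekatit 2759 EC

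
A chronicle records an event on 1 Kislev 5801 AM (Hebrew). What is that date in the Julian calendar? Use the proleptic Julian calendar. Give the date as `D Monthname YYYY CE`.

24 October 2040 CE

Both dates share Julian Day Number 2466465; in the Julian calendar that is 24 October 2040 CE.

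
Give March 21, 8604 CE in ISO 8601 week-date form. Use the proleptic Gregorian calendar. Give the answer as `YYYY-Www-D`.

8604-W12-3

The weekday is Wednesday (ISO weekday 3).
That Wednesday belongs to ISO week 12 of ISO year 8604.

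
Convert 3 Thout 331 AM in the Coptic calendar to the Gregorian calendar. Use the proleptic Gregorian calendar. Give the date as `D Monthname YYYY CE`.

3 September 614 CE

Both dates share Julian Day Number 1945564; in the Gregorian calendar that is 3 September 614 CE.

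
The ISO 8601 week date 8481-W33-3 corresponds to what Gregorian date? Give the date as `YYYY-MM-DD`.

8481-08-13

ISO week 1 of 8481 is the week containing the first Thursday of 8481.
Week 33, day 3 (Wednesday) lands on 8481-08-13.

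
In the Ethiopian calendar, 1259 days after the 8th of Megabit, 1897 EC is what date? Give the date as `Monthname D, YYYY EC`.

Counting 1259 days forward from JDN 2416922 reaches JDN 2418181, which is Nehase 21, 1900 EC.

Nehase 21, 1900 EC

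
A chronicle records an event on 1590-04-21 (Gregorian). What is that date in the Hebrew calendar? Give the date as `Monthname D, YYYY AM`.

Nisan 17, 5350 AM

Julian Day Number of the source date = 2301906.
Converting JDN 2301906 to the Hebrew calendar gives 17 Nisan 5350 AM.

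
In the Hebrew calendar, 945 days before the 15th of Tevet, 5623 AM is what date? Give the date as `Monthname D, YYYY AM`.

The starting date is JDN 2401512; 2401512 − 945 = 2400567.
JDN 2400567 corresponds to Sivan 15, 5620 AM.

Sivan 15, 5620 AM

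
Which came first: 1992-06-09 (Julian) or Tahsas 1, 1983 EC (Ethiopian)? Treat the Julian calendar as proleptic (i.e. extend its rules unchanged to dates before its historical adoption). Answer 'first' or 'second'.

Converting both to JDN: 2448796 vs 2448236; the smaller is the second.

second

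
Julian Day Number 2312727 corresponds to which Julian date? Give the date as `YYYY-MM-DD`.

The Gregorian equivalent of JDN 2312727 is 6 December 1619.
In the Julian calendar that day is 1619-11-26.

1619-11-26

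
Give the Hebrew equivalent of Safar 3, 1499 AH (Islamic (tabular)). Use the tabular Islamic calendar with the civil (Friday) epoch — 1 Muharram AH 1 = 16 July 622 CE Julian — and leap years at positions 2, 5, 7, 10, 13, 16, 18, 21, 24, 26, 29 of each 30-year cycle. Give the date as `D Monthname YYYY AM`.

Both dates share Julian Day Number 2479313; in the Hebrew calendar that is 5 Shevat 5836 AM.

5 Shevat 5836 AM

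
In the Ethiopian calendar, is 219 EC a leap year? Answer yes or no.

219 mod 4 = 3; in the Ethiopian calendar a year is leap when year mod 4 = 3, so it is a leap year.

yes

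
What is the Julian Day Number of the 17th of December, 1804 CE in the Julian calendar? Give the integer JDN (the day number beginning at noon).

2380320

Equivalently 29 December 1804 (Gregorian).
JDN 2400001 is 17 November 1858 CE (Gregorian), MJD 0; the target day is −19681 days from there, so JDN = 2380320.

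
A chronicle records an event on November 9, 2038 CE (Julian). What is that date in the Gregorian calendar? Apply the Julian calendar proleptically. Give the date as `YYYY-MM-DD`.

2038-11-22

The Julian–Gregorian offset here is 13 days (Julian trailing).
9 November 2038 Julian + 13 days → 22 November 2038 Gregorian.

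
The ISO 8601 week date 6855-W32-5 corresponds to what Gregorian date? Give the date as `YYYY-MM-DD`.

ISO week 1 of 6855 is the week containing the first Thursday of 6855.
Week 32, day 5 (Friday) lands on 6855-08-13.

6855-08-13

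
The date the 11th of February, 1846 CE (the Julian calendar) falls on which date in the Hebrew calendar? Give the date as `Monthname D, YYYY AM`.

Shevat 27, 5606 AM

Julian Day Number of the source date = 2395351.
Converting JDN 2395351 to the Hebrew calendar gives 27 Shevat 5606 AM.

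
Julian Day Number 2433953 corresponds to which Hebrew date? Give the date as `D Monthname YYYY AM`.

The Gregorian equivalent of JDN 2433953 is 2 November 1951.
In the Hebrew calendar that day is 3 Cheshvan 5712 AM.

3 Cheshvan 5712 AM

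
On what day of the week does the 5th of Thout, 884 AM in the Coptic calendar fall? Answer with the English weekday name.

Sunday

This is JDN 2147550 (10 September 1167 Gregorian).
JDN 2147550 mod 7 = 6, and JDN 0 was a Monday, so this is a Sunday.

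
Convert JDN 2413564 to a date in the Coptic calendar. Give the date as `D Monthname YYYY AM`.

27 Koiak 1612 AM

JDN 2413564 is 5 January 1896 in the Gregorian calendar.
In the Coptic calendar that day is 27 Koiak 1612 AM.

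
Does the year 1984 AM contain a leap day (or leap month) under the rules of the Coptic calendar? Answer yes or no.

no

1984 mod 4 = 0; in the Coptic calendar a year is leap when year mod 4 = 3, so it is a common year.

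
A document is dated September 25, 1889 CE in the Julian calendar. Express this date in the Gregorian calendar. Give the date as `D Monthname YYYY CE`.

7 October 1889 CE

For dates in this range the Gregorian date is 12 days ahead of the Julian.
25 September 1889 Julian + 12 days → 7 October 1889 Gregorian.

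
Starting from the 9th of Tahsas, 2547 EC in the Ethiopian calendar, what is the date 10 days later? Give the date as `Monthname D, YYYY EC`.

The starting date is JDN 2654245; 2654245 + 10 = 2654255.
JDN 2654255 corresponds to Tahsas 19, 2547 EC.

Tahsas 19, 2547 EC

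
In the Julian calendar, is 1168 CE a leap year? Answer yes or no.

1168 mod 4 = 0, so it is a leap year in the Julian calendar.

yes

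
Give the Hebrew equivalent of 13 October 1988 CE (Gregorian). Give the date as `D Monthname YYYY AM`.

2 Cheshvan 5749 AM

Both dates share Julian Day Number 2447448; in the Hebrew calendar that is 2 Cheshvan 5749 AM.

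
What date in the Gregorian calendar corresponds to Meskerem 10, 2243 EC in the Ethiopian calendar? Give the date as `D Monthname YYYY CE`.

22 September 2250 CE

Julian Day Number of the source date = 2543120.
Converting JDN 2543120 to the Gregorian calendar gives 22 September 2250 CE.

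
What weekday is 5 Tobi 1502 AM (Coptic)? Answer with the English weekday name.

Wednesday

In the Gregorian calendar this is 11 January 1786 (JDN 2373394).
2373394 ≡ 2 (mod 7); counting from Monday = 0 gives Wednesday.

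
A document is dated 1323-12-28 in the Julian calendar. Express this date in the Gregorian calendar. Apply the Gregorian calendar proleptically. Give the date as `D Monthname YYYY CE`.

For dates in this range the Gregorian date is 8 days ahead of the Julian.
28 December 1323 Julian + 8 days → 5 January 1324 Gregorian.

5 January 1324 CE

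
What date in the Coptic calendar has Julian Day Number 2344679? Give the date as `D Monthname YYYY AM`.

JDN 2344679 is 31 May 1707 in the Gregorian calendar.
In the Coptic calendar that day is 25 Pashons 1423 AM.

25 Pashons 1423 AM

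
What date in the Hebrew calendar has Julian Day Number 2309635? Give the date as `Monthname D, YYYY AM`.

Tammuz 8, 5371 AM

JDN 2309635 is 19 June 1611 in the Gregorian calendar.
In the Hebrew calendar that day is Tammuz 8, 5371 AM.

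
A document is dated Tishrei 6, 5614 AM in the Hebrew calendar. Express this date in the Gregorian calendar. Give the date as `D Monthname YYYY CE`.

Both dates share Julian Day Number 2398135; in the Gregorian calendar that is 8 October 1853 CE.

8 October 1853 CE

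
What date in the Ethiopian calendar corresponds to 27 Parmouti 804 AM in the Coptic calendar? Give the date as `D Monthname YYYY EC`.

Both dates share Julian Day Number 2118562; in the Ethiopian calendar that is 27 Miyazya 1080 EC.

27 Miyazya 1080 EC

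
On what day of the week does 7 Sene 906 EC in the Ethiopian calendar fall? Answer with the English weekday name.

Wednesday

Equivalently 6 June 914 Gregorian, JDN 2055048.
Since JDN mod 7 = 2 (0 = Monday), the day is Wednesday.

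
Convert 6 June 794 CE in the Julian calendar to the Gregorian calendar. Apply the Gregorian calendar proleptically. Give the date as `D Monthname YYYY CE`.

The Julian–Gregorian offset here is 4 days (Julian trailing).
6 June 794 Julian + 4 days → 10 June 794 Gregorian.

10 June 794 CE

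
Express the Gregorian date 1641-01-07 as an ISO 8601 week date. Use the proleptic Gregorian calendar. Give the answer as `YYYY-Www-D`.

The weekday is Monday (ISO weekday 1).
That Monday belongs to ISO week 2 of ISO year 1641.

1641-W02-1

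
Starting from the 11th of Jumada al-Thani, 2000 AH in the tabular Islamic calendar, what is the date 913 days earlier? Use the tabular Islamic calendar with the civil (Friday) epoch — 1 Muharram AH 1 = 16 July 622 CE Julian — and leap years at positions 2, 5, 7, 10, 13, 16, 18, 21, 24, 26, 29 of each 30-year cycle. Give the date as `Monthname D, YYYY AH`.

JDN of the 11th of Jumada al-Thani, 2000 AH = 2656977.
2656977 − 913 = 2656064.
JDN 2656064 in the tabular Islamic calendar is Dhu al-Qa'dah 14, 1997 AH.

Dhu al-Qa'dah 14, 1997 AH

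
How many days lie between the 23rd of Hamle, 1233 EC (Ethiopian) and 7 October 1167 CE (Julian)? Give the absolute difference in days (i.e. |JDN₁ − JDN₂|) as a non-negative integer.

JDN of the first date = 2174531.
JDN of the second date = 2147584.
|2147584 − 2174531| = 26947.

26947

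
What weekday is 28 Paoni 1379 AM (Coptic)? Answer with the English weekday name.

In the Gregorian calendar this is 2 July 1663 (JDN 2328641).
2328641 ≡ 0 (mod 7); counting from Monday = 0 gives Monday.

Monday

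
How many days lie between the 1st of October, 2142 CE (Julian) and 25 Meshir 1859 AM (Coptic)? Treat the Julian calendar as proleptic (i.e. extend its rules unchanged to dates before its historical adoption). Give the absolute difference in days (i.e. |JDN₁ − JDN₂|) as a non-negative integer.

JDN of the first date = 2503697.
JDN of the second date = 2503838.
|2503838 − 2503697| = 141.

141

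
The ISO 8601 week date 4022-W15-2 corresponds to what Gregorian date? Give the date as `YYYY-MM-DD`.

4022-04-12

ISO week 1 of 4022 is the week containing the first Thursday of 4022.
Week 15, day 2 (Tuesday) lands on 4022-04-12.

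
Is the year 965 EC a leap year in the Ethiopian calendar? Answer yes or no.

965 mod 4 = 1; in the Ethiopian calendar a year is leap when year mod 4 = 3, so it is a common year.

no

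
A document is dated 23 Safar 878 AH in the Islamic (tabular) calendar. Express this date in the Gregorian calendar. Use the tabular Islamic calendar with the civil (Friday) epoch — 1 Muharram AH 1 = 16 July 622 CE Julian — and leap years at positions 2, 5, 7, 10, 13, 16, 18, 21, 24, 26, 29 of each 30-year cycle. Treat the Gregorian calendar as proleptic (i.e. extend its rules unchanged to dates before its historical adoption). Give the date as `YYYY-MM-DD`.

Both dates share Julian Day Number 2259272; in the Gregorian calendar that is 29 July 1473 CE.

1473-07-29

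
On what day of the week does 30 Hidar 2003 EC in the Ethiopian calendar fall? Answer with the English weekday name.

Thursday

In the Gregorian calendar this is 9 December 2010 (JDN 2455540).
JDN 2455540 mod 7 = 3, and JDN 0 was a Monday, so this is a Thursday.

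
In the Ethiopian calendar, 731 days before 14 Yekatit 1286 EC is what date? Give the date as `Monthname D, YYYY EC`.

JDN of 14 Yekatit 1286 EC = 2193730.
2193730 − 731 = 2192999.
JDN 2192999 in the Ethiopian calendar is Yekatit 13, 1284 EC.

Yekatit 13, 1284 EC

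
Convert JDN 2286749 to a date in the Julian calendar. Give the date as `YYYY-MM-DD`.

1548-10-11

The proleptic Gregorian equivalent of JDN 2286749 is 21 October 1548.
In the Julian calendar that day is 1548-10-11.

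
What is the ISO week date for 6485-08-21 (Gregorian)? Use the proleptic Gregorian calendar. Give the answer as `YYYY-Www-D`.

6485-W34-2

The weekday is Tuesday (ISO weekday 2).
That Tuesday belongs to ISO week 34 of ISO year 6485.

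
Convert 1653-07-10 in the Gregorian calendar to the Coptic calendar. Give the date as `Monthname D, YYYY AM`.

Epip 6, 1369 AM

Both dates share Julian Day Number 2324997; in the Coptic calendar that is 6 Epip 1369 AM.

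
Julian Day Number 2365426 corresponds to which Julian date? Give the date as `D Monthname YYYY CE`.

The Gregorian equivalent of JDN 2365426 is 19 March 1764.
In the Julian calendar that day is 8 March 1764 CE.

8 March 1764 CE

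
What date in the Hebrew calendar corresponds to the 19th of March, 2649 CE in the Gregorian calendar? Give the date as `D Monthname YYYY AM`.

Both dates share Julian Day Number 2688665; in the Hebrew calendar that is 13 Adar II 6409 AM.

13 Adar II 6409 AM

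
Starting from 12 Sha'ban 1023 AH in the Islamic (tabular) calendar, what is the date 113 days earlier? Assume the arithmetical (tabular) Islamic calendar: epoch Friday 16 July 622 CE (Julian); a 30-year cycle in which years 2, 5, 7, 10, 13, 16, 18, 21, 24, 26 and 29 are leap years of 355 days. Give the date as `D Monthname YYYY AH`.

17 Rabi' al-Thani 1023 AH

Counting 113 days back from JDN 2310821 reaches JDN 2310708, which is 17 Rabi' al-Thani 1023 AH.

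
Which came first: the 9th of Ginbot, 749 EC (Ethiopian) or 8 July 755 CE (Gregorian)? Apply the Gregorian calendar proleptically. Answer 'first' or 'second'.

second

First date → JDN 1997676; second date → JDN 1997006.
JDN 1997006 < JDN 1997676, so the second date is earlier.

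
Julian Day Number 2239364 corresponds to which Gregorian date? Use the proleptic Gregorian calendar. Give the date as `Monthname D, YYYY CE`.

Counting from JDN 2299161 = 15 Oct 1582 gives an offset of -59797 days.

January 26, 1419 CE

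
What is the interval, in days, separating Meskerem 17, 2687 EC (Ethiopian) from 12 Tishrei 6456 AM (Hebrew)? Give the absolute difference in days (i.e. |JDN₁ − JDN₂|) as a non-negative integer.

375

JDN of the first date = 2705298.
JDN of the second date = 2705673.
|2705673 − 2705298| = 375.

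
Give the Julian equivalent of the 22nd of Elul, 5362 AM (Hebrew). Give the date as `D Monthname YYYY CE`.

Julian Day Number of the source date = 2306429.
Converting JDN 2306429 to the Julian calendar gives 29 August 1602 CE.

29 August 1602 CE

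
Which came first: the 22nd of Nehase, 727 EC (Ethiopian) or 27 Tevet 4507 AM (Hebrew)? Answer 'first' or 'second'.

The two dates have Julian Day Numbers 1989743 and 1993912 respectively.
Since 1989743 < 1993912, the first date comes first.

first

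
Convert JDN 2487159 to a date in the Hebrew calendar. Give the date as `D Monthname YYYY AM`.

24 Tammuz 5857 AM

The Gregorian equivalent of JDN 2487159 is 4 July 2097.
In the Hebrew calendar that day is 24 Tammuz 5857 AM.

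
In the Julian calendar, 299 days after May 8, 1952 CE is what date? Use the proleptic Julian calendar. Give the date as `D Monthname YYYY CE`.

Counting 299 days forward from JDN 2434154 reaches JDN 2434453, which is 3 March 1953 CE.

3 March 1953 CE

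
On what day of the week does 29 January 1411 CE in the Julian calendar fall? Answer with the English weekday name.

In the proleptic Gregorian calendar this is 7 February 1411 (JDN 2236454).
JDN 2236454 mod 7 = 3, and JDN 0 was a Monday, so this is a Thursday.

Thursday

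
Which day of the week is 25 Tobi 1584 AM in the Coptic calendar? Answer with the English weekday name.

This is JDN 2403365 (2 February 1868 Gregorian).
Since JDN mod 7 = 6 (0 = Monday), the day is Sunday.

Sunday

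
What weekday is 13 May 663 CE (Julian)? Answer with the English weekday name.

Equivalently 16 May 663 Gregorian, JDN 1963351.
1963351 ≡ 5 (mod 7); counting from Monday = 0 gives Saturday.

Saturday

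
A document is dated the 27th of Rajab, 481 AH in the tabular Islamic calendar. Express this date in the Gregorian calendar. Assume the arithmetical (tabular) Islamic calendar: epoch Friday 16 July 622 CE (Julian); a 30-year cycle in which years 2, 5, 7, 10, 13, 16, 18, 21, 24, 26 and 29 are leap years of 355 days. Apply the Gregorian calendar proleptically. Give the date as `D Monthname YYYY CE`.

Both dates share Julian Day Number 2118739; in the Gregorian calendar that is 22 October 1088 CE.

22 October 1088 CE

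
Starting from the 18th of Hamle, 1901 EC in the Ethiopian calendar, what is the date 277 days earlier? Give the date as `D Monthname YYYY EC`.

11 Tikimt 1901 EC

Counting 277 days back from JDN 2418513 reaches JDN 2418236, which is 11 Tikimt 1901 EC.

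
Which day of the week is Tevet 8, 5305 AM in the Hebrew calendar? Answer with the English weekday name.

Tuesday

Equivalently 2 January 1545 Gregorian, JDN 2285361.
JDN 2285361 mod 7 = 1, and JDN 0 was a Monday, so this is a Tuesday.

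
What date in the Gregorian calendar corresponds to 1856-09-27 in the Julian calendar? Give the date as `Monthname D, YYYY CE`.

For dates in this range the Gregorian date is 12 days ahead of the Julian.
27 September 1856 Julian + 12 days → 9 October 1856 Gregorian.

October 9, 1856 CE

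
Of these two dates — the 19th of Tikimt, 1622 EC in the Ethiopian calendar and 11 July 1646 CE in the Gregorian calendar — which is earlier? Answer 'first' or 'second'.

first

The two dates have Julian Day Numbers 2316339 and 2322441 respectively.
Since 2316339 < 2322441, the first date comes first.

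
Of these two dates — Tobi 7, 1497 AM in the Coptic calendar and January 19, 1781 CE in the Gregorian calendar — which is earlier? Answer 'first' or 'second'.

first

Converting both to JDN: 2371570 vs 2371576; the smaller is the first.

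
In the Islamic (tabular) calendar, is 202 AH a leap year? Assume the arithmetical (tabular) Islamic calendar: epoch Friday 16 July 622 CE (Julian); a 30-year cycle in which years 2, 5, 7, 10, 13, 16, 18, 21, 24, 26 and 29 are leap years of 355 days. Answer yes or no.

no

Year 202 AH is year 22 of its 30-year cycle; leap positions are 2, 5, 7, 10, 13, 16, 18, 21, 24, 26, 29, so it is a common year (354 days).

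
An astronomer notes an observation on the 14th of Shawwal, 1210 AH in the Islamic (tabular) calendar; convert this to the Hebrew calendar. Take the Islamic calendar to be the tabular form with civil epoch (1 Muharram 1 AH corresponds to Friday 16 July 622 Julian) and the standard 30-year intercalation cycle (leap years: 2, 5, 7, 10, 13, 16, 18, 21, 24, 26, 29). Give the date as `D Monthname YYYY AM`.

Both dates share Julian Day Number 2377148; in the Hebrew calendar that is 14 Nisan 5556 AM.

14 Nisan 5556 AM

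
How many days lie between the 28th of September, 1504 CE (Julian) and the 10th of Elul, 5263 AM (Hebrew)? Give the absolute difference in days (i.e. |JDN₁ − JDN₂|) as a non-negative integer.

JDN of the first date = 2270665.
JDN of the second date = 2270272.
|2270272 − 2270665| = 393.

393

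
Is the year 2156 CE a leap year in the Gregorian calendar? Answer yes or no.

yes

2156 is divisible by 4 and not by 100, so it is a leap year.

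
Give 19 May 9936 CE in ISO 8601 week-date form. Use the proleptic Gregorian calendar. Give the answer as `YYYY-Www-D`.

The weekday is Tuesday (ISO weekday 2).
That Tuesday belongs to ISO week 21 of ISO year 9936.

9936-W21-2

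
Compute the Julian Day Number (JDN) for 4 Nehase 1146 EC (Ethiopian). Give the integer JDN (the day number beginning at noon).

2142765

Equivalently 4 August 1154 (proleptic Gregorian).
JDN 2299161 is 15 October 1582 CE (Gregorian); the target day is −156396 days from there, so JDN = 2142765.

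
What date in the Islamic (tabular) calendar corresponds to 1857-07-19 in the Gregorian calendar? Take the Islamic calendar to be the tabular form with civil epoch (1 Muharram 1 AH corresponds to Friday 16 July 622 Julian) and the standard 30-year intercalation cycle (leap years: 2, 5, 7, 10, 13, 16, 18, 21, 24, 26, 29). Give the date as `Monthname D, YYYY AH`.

Both dates share Julian Day Number 2399515; in the tabular Islamic calendar that is 27 Dhu al-Qa'dah 1273 AH.

Dhu al-Qa'dah 27, 1273 AH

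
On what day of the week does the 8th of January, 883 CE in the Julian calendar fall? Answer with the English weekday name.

Tuesday

In the proleptic Gregorian calendar this is 12 January 883 (JDN 2043581).
Since JDN mod 7 = 1 (0 = Monday), the day is Tuesday.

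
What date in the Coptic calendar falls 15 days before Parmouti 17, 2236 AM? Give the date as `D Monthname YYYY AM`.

2 Parmouti 2236 AM

Counting 15 days back from JDN 2641590 reaches JDN 2641575, which is 2 Parmouti 2236 AM.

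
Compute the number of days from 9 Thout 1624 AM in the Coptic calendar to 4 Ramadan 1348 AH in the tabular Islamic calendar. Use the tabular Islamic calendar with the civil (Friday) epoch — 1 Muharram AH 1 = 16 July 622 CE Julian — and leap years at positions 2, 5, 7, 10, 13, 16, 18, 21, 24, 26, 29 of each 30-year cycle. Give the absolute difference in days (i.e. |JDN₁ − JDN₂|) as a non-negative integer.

First date → JDN 2417839; second date → JDN 2426011.
The interval is |2417839 − 2426011| = 8172 days.

8172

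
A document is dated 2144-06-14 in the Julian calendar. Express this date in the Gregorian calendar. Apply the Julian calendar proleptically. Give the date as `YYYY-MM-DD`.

2144-06-28

The Julian–Gregorian offset here is 14 days (Julian trailing).
14 June 2144 Julian + 14 days → 28 June 2144 Gregorian.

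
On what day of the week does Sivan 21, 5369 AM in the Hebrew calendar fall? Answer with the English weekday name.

This is JDN 2308909 (23 June 1609 Gregorian).
2308909 ≡ 1 (mod 7); counting from Monday = 0 gives Tuesday.

Tuesday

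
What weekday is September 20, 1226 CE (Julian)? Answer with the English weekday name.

This is JDN 2169117 (27 September 1226 Gregorian).
2169117 ≡ 6 (mod 7); counting from Monday = 0 gives Sunday.

Sunday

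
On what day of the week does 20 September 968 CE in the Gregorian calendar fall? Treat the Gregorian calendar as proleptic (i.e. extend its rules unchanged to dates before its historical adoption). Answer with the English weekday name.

Tuesday

2074878 ≡ 1 (mod 7); counting from Monday = 0 gives Tuesday.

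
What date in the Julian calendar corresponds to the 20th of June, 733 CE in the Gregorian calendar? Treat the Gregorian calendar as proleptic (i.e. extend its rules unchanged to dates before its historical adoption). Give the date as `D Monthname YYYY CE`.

For dates in this range the Gregorian date is 4 days ahead of the Julian.
20 June 733 Gregorian − 4 days → 16 June 733 Julian.

16 June 733 CE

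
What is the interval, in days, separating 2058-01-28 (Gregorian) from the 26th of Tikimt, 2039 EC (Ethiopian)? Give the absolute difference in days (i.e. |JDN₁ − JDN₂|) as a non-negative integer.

First date → JDN 2472757; second date → JDN 2468655.
The interval is |2472757 − 2468655| = 4102 days.

4102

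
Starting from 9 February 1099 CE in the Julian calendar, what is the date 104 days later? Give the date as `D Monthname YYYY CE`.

JDN of 9 February 1099 CE = 2122507.
2122507 + 104 = 2122611.
JDN 2122611 in the Julian calendar is 24 May 1099 CE.

24 May 1099 CE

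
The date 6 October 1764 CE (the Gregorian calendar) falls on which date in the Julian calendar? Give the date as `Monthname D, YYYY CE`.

September 25, 1764 CE

For dates in this range the Gregorian date is 11 days ahead of the Julian.
6 October 1764 Gregorian − 11 days → 25 September 1764 Julian.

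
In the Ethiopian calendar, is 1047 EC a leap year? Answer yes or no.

yes

1047 mod 4 = 3; in the Ethiopian calendar a year is leap when year mod 4 = 3, so it is a leap year.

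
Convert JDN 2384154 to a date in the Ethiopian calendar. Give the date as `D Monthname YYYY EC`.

JDN 2384154 is 29 June 1815 in the Gregorian calendar.
In the Ethiopian calendar that day is 23 Sene 1807 EC.

23 Sene 1807 EC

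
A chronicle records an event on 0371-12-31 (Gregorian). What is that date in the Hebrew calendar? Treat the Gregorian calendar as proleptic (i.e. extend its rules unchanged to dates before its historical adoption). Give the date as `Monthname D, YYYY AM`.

Tevet 6, 4132 AM

Julian Day Number of the source date = 1856929.
Converting JDN 1856929 to the Hebrew calendar gives 6 Tevet 4132 AM.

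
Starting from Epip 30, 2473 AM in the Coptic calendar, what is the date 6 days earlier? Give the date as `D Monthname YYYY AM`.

24 Epip 2473 AM

JDN of Epip 30, 2473 AM = 2728257.
2728257 − 6 = 2728251.
JDN 2728251 in the Coptic calendar is 24 Epip 2473 AM.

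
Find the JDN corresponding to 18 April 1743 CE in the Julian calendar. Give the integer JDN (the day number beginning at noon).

In the Gregorian calendar the same day is 29 April 1743.
JDN 2400001 is 17 November 1858 CE (Gregorian), MJD 0; the target day is −42205 days from there, so JDN = 2357796.

2357796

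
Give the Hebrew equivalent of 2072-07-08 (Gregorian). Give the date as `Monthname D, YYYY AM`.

Both dates share Julian Day Number 2478032; in the Hebrew calendar that is 22 Tammuz 5832 AM.

Tammuz 22, 5832 AM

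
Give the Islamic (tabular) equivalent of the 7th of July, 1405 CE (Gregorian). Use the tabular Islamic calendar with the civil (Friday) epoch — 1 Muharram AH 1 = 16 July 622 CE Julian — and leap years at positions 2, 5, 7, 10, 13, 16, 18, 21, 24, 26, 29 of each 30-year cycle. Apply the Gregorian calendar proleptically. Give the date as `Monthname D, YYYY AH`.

Julian Day Number of the source date = 2234413.
Converting JDN 2234413 to the tabular Islamic calendar gives 29 Dhu al-Hijjah 807 AH.

Dhu al-Hijjah 29, 807 AH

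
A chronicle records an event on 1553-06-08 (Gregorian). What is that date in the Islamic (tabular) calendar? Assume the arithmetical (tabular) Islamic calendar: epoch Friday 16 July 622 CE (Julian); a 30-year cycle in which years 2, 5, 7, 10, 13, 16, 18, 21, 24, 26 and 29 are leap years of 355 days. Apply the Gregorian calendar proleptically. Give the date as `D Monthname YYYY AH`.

15 Jumada al-Thani 960 AH

Julian Day Number of the source date = 2288440.
Converting JDN 2288440 to the tabular Islamic calendar gives 15 Jumada al-Thani 960 AH.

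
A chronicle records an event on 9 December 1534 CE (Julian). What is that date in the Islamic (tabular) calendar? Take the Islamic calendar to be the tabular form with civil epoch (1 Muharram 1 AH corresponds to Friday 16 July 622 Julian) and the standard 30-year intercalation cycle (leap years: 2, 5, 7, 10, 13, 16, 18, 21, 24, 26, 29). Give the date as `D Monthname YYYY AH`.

The source date corresponds to 19 December 1534 in the proleptic Gregorian calendar (JDN 2281694).
That day falls on 2 Jumada al-Thani 941 AH in the tabular Islamic calendar.

2 Jumada al-Thani 941 AH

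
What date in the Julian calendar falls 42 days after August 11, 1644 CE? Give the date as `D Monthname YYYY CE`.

Counting 42 days forward from JDN 2321752 reaches JDN 2321794, which is 22 September 1644 CE.

22 September 1644 CE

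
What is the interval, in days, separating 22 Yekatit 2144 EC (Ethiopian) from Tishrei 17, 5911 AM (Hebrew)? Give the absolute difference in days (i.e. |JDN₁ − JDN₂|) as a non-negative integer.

JDN of the first date = 2507123.
JDN of the second date = 2506612.
|2506612 − 2507123| = 511.

511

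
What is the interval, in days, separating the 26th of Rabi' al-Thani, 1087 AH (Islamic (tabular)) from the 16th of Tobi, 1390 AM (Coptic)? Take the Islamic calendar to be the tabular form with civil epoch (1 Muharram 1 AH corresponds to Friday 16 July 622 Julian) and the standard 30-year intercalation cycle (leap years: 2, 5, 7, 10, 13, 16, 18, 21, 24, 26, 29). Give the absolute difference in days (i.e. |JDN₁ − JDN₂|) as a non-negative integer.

899

First date → JDN 2333396; second date → JDN 2332497.
The interval is |2333396 − 2332497| = 899 days.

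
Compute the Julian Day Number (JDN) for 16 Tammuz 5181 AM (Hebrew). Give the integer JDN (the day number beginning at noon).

Equivalently 25 June 1421 (proleptic Gregorian).
JDN 2400001 is 17 November 1858 CE (Gregorian), MJD 0; the target day is −159756 days from there, so JDN = 2240245.

2240245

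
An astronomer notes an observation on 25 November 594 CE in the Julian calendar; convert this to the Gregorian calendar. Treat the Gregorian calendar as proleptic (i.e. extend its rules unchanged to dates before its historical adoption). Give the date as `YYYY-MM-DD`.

At this point the Julian calendar is 2 days behind the Gregorian.
25 November 594 Julian + 2 days → 27 November 594 Gregorian.

0594-11-27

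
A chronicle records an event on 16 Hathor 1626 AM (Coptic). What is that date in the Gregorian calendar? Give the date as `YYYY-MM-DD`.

1909-11-25

Both dates share Julian Day Number 2418636; in the Gregorian calendar that is 25 November 1909 CE.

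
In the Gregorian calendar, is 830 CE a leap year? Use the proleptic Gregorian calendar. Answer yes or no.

830 is not divisible by 4, so it is a common year.

no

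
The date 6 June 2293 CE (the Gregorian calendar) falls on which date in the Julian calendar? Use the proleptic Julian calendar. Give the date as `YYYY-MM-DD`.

The Julian–Gregorian offset here is 15 days (Julian trailing).
6 June 2293 Gregorian − 15 days → 22 May 2293 Julian.

2293-05-22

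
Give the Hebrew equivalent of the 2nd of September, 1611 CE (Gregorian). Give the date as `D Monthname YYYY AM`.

Julian Day Number of the source date = 2309710.
Converting JDN 2309710 to the Hebrew calendar gives 24 Elul 5371 AM.

24 Elul 5371 AM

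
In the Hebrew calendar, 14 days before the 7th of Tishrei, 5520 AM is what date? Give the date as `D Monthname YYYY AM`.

Counting 14 days back from JDN 2363792 reaches JDN 2363778, which is 22 Elul 5519 AM.

22 Elul 5519 AM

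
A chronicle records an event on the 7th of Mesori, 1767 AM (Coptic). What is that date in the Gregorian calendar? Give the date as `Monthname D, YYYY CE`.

Both dates share Julian Day Number 2470397; in the Gregorian calendar that is 13 August 2051 CE.

August 13, 2051 CE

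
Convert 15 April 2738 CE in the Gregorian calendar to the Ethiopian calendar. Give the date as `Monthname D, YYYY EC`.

Miyazya 1, 2730 EC

Julian Day Number of the source date = 2721198.
Converting JDN 2721198 to the Ethiopian calendar gives 1 Miyazya 2730 EC.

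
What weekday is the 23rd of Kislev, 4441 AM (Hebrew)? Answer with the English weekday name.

Wednesday

Equivalently 24 November 680 Gregorian, JDN 1969753.
1969753 ≡ 2 (mod 7); counting from Monday = 0 gives Wednesday.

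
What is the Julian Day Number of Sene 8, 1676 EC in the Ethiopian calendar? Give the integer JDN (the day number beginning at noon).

2336292

Equivalently 12 June 1684 (Gregorian).
JDN 2400001 is 17 November 1858 CE (Gregorian), MJD 0; the target day is −63709 days from there, so JDN = 2336292.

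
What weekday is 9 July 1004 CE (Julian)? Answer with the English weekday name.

Sunday

In the proleptic Gregorian calendar this is 15 July 1004 (JDN 2087959).
JDN 2087959 mod 7 = 6, and JDN 0 was a Monday, so this is a Sunday.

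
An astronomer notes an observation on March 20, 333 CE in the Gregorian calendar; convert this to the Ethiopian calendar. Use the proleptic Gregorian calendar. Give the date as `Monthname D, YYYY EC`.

Megabit 23, 325 EC

Julian Day Number of the source date = 1842764.
Converting JDN 1842764 to the Ethiopian calendar gives 23 Megabit 325 EC.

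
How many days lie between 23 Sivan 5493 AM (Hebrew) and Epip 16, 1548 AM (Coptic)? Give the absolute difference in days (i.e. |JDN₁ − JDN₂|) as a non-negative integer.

36205

JDN of the first date = 2354182.
JDN of the second date = 2390387.
|2390387 − 2354182| = 36205.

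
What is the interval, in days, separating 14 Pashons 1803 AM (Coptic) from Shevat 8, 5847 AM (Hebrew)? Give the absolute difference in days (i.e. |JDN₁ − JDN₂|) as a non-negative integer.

First date → JDN 2483463; second date → JDN 2483332.
The interval is |2483463 − 2483332| = 131 days.

131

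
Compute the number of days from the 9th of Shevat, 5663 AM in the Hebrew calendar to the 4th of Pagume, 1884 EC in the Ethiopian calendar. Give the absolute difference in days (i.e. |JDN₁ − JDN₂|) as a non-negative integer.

First date → JDN 2416152; second date → JDN 2412350.
The interval is |2416152 − 2412350| = 3802 days.

3802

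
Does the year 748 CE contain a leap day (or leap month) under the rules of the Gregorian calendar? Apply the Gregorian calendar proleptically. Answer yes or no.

748 is divisible by 4 and not by 100, so it is a leap year.

yes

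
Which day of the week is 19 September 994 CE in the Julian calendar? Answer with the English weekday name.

Wednesday

In the proleptic Gregorian calendar this is 24 September 994 (JDN 2084378).
Since JDN mod 7 = 2 (0 = Monday), the day is Wednesday.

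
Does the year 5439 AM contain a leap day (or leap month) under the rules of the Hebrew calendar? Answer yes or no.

Hebrew year 5439 is year 5 of its 19-year Metonic cycle; leap years are at positions 3, 6, 8, 11, 14, 17, 19, so it is a common year (12 months).

no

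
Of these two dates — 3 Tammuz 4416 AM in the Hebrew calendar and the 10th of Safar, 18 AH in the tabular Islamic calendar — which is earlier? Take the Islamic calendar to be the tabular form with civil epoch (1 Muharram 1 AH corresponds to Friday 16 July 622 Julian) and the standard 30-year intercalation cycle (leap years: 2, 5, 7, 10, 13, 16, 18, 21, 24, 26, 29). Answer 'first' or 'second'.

Converting both to JDN: 1960843 vs 1954503; the smaller is the second.

second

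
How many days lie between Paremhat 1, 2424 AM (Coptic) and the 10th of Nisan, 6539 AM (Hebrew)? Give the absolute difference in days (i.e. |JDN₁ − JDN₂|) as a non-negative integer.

JDN of the first date = 2710211.
JDN of the second date = 2736177.
|2736177 − 2710211| = 25966.

25966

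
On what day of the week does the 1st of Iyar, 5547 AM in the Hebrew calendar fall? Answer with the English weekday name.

In the Gregorian calendar this is 19 April 1787 (JDN 2373857).
2373857 ≡ 3 (mod 7); counting from Monday = 0 gives Thursday.

Thursday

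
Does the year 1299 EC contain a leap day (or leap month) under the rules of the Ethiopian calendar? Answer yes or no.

1299 mod 4 = 3; in the Ethiopian calendar a year is leap when year mod 4 = 3, so it is a leap year.

yes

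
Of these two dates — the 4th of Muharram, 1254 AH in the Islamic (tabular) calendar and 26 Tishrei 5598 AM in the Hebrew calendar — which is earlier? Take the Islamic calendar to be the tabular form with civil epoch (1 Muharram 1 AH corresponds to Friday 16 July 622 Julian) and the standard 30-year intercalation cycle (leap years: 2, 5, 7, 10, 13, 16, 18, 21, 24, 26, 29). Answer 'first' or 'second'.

second

First date → JDN 2392464; second date → JDN 2392308.
JDN 2392308 < JDN 2392464, so the second date is earlier.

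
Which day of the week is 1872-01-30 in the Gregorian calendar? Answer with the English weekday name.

Tuesday

JDN 2404823 mod 7 = 1, and JDN 0 was a Monday, so this is a Tuesday.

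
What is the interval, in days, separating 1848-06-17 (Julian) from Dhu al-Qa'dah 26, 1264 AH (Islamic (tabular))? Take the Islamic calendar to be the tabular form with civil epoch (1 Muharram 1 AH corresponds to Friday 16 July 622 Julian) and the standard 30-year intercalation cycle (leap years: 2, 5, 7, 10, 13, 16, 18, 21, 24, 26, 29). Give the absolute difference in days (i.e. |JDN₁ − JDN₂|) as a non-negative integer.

117

First date → JDN 2396208; second date → JDN 2396325.
The interval is |2396208 − 2396325| = 117 days.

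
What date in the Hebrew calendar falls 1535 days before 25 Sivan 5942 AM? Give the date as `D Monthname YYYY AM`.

The starting date is JDN 2518196; 2518196 − 1535 = 2516661.
JDN 2516661 corresponds to 26 Nisan 5938 AM.

26 Nisan 5938 AM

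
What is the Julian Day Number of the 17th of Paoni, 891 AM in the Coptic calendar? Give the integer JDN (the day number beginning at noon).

Equivalently 18 June 1175 (proleptic Gregorian).
JDN 2451545 is 1 January 2000 CE (Gregorian); the target day is −301157 days from there, so JDN = 2150388.

2150388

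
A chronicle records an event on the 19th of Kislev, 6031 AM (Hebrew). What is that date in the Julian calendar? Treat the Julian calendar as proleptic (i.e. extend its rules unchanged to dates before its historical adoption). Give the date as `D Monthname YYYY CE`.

18 November 2270 CE

The source date corresponds to 3 December 2270 in the Gregorian calendar (JDN 2550497).
That day falls on 18 November 2270 CE in the Julian calendar.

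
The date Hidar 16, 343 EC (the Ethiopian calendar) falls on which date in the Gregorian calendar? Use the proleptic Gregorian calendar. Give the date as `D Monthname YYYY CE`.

13 November 350 CE

Both dates share Julian Day Number 1849211; in the Gregorian calendar that is 13 November 350 CE.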